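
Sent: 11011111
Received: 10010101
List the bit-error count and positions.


XOR: 01001010

3 error(s) at position(s): 1, 4, 6


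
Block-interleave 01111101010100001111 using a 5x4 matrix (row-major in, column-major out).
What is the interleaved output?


Matrix:
  0111
  1101
  0101
  0000
  1111
Read columns: 01001111011000111101

01001111011000111101


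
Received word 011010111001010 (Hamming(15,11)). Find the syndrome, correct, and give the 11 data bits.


Syndrome = 0: no error detected

Data: 11011001010 (no errors)


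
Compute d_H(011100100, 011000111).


XOR: 000100011
Count of 1s: 3

3


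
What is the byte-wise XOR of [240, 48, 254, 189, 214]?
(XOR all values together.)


XOR chain: 240 ^ 48 ^ 254 ^ 189 ^ 214 = 85

85


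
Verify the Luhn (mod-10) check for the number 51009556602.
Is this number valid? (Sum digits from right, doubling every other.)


Luhn sum = 33
33 mod 10 = 3

Invalid (Luhn sum mod 10 = 3)


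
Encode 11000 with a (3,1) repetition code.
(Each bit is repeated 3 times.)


Each bit -> 3 copies

111111000000000


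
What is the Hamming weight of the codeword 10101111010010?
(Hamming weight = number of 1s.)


Counting 1s in 10101111010010

8


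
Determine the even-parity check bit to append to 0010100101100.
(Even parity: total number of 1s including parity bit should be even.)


Number of 1s in data: 5
Parity bit: 1

1


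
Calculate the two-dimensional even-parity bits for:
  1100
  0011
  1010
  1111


Row parities: 0000
Column parities: 1010

Row P: 0000, Col P: 1010, Corner: 0


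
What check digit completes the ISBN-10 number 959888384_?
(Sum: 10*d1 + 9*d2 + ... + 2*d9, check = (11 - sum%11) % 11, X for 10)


Weighted sum: 395
395 mod 11 = 10

Check digit: 1


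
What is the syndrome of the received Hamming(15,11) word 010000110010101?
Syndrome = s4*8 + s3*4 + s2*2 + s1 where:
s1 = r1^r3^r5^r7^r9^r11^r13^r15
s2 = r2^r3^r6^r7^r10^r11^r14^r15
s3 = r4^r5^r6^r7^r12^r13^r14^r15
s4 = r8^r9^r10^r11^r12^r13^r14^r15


s1=0, s2=0, s3=1, s4=0

Syndrome = 4 (error at position 4)


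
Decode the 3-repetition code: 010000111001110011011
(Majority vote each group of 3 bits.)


Groups: 010, 000, 111, 001, 110, 011, 011
Majority votes: 0010111

0010111


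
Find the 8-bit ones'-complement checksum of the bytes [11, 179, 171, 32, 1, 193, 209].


Sum = 796 mod 256 = 28
Complement = 227

227


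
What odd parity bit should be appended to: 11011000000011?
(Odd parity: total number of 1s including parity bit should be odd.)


Number of 1s in data: 6
Parity bit: 1

1


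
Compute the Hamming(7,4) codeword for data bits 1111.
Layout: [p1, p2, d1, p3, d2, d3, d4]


Parity bits: p1=1, p2=1, p3=1

1111111


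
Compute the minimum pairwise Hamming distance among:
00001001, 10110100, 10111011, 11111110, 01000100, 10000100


Comparing all pairs, minimum distance: 2
Can detect 1 errors, correct 0 errors

2


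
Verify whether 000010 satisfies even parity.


Number of 1s: 1

No, parity error (1 ones)


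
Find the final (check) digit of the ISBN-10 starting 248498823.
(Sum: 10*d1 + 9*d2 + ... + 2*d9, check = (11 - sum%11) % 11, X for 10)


Weighted sum: 286
286 mod 11 = 0

Check digit: 0


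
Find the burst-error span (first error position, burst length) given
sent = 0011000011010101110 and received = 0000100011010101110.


XOR: 0011100000000000000

Burst at position 2, length 3


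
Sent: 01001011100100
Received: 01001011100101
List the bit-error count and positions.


XOR: 00000000000001

1 error(s) at position(s): 13


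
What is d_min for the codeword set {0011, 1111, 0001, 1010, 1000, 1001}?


Comparing all pairs, minimum distance: 1
Can detect 0 errors, correct 0 errors

1


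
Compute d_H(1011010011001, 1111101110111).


XOR: 0100111101110
Count of 1s: 8

8


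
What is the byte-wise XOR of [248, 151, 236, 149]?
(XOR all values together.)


XOR chain: 248 ^ 151 ^ 236 ^ 149 = 22

22


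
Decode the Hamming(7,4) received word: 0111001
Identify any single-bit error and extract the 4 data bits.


Syndrome = 2: error at position 2

Data: 1001 (corrected bit 2)


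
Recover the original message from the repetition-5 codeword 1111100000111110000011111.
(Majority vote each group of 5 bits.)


Groups: 11111, 00000, 11111, 00000, 11111
Majority votes: 10101

10101


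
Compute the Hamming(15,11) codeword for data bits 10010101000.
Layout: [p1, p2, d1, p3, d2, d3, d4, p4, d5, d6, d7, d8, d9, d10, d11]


Parity bits: p1=0, p2=1, p3=0, p4=0

011000100101000


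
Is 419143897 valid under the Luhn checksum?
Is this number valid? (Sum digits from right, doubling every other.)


Luhn sum = 51
51 mod 10 = 1

Invalid (Luhn sum mod 10 = 1)


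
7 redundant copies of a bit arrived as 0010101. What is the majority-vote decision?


Ones: 3 out of 7
Threshold: 4

0 (3/7 voted 1)


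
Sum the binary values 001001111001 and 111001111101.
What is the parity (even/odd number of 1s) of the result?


001001111001 = 633
111001111101 = 3709
Sum = 4342 = 1000011110110
1s count = 7

odd parity (7 ones in 1000011110110)


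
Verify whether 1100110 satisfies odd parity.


Number of 1s: 4

No, parity error (4 ones)


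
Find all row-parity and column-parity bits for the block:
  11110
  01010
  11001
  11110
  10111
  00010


Row parities: 001001
Column parities: 00110

Row P: 001001, Col P: 00110, Corner: 0


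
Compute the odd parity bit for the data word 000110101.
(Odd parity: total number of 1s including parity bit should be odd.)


Number of 1s in data: 4
Parity bit: 1

1


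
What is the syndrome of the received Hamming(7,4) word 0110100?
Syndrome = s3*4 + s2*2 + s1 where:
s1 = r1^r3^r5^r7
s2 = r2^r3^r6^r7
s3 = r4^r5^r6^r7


s1=0, s2=0, s3=1

Syndrome = 4 (error at position 4)


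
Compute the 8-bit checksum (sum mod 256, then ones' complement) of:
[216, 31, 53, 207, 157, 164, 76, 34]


Sum = 938 mod 256 = 170
Complement = 85

85


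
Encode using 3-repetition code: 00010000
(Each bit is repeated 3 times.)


Each bit -> 3 copies

000000000111000000000000


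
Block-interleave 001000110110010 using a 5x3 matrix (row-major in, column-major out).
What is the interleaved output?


Matrix:
  001
  000
  110
  110
  010
Read columns: 001100011110000

001100011110000


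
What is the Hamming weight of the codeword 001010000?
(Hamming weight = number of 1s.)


Counting 1s in 001010000

2


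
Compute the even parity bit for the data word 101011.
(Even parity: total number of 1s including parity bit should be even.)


Number of 1s in data: 4
Parity bit: 0

0


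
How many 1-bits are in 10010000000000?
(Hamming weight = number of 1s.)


Counting 1s in 10010000000000

2


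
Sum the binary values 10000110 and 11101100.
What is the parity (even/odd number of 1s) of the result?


10000110 = 134
11101100 = 236
Sum = 370 = 101110010
1s count = 5

odd parity (5 ones in 101110010)


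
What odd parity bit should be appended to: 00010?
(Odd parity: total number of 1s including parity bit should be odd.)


Number of 1s in data: 1
Parity bit: 0

0


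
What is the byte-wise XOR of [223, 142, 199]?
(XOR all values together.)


XOR chain: 223 ^ 142 ^ 199 = 150

150


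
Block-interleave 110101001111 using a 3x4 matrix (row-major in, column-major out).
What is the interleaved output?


Matrix:
  1101
  0100
  1111
Read columns: 101111001101

101111001101


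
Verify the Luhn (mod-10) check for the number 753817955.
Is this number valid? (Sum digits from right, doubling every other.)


Luhn sum = 39
39 mod 10 = 9

Invalid (Luhn sum mod 10 = 9)


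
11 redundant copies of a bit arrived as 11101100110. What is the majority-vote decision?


Ones: 7 out of 11
Threshold: 6

1 (7/11 voted 1)


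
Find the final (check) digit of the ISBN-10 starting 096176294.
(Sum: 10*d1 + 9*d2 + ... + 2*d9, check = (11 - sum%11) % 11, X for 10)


Weighted sum: 251
251 mod 11 = 9

Check digit: 2


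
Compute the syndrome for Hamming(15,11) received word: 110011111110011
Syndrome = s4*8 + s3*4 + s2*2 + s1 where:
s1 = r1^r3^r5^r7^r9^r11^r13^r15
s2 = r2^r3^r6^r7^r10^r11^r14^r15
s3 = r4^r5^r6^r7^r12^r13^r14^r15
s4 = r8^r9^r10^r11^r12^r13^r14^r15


s1=0, s2=1, s3=1, s4=0

Syndrome = 6 (error at position 6)


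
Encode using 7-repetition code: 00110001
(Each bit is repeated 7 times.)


Each bit -> 7 copies

00000000000000111111111111110000000000000000000001111111


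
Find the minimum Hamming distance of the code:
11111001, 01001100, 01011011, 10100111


Comparing all pairs, minimum distance: 3
Can detect 2 errors, correct 1 errors

3


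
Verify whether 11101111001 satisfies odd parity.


Number of 1s: 8

No, parity error (8 ones)


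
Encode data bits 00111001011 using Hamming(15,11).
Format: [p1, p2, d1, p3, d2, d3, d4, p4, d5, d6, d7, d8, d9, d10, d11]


Parity bits: p1=1, p2=0, p3=1, p4=0

100101101001011


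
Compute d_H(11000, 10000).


XOR: 01000
Count of 1s: 1

1


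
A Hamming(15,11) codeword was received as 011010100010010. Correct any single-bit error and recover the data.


Syndrome = 6: error at position 6

Data: 11110010010 (corrected bit 6)


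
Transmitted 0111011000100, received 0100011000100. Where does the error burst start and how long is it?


XOR: 0011000000000

Burst at position 2, length 2


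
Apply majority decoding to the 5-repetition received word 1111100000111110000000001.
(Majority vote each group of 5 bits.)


Groups: 11111, 00000, 11111, 00000, 00001
Majority votes: 10100

10100


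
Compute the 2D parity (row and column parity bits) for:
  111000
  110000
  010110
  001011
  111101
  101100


Row parities: 101111
Column parities: 000100

Row P: 101111, Col P: 000100, Corner: 1


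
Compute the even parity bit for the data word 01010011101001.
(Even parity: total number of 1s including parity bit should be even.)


Number of 1s in data: 7
Parity bit: 1

1


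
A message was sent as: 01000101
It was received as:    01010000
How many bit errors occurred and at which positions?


XOR: 00010101

3 error(s) at position(s): 3, 5, 7


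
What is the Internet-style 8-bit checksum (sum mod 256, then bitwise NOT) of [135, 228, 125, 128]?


Sum = 616 mod 256 = 104
Complement = 151

151


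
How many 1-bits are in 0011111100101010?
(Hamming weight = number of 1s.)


Counting 1s in 0011111100101010

9


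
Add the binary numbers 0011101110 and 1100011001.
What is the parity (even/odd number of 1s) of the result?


0011101110 = 238
1100011001 = 793
Sum = 1031 = 10000000111
1s count = 4

even parity (4 ones in 10000000111)


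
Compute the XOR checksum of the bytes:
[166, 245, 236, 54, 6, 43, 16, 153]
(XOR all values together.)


XOR chain: 166 ^ 245 ^ 236 ^ 54 ^ 6 ^ 43 ^ 16 ^ 153 = 45

45


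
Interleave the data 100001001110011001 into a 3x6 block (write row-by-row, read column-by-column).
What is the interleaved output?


Matrix:
  100001
  001110
  011001
Read columns: 100001011010010101

100001011010010101


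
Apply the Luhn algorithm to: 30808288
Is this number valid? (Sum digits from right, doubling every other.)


Luhn sum = 37
37 mod 10 = 7

Invalid (Luhn sum mod 10 = 7)


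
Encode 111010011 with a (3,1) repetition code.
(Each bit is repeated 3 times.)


Each bit -> 3 copies

111111111000111000000111111


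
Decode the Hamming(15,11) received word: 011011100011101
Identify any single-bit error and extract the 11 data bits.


Syndrome = 0: no error detected

Data: 11110011101 (no errors)


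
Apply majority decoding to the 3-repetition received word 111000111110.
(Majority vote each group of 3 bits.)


Groups: 111, 000, 111, 110
Majority votes: 1011

1011


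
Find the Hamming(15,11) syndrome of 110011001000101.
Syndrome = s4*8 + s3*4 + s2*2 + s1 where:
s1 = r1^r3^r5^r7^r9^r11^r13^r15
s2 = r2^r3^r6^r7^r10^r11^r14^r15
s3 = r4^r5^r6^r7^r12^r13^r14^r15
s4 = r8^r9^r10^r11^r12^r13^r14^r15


s1=1, s2=1, s3=0, s4=1

Syndrome = 11 (error at position 11)


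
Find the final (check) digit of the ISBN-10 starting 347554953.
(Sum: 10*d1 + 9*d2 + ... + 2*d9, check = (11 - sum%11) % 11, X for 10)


Weighted sum: 264
264 mod 11 = 0

Check digit: 0


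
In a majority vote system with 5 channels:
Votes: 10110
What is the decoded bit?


Ones: 3 out of 5
Threshold: 3

1 (3/5 voted 1)


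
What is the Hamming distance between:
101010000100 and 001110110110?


XOR: 100100110010
Count of 1s: 5

5


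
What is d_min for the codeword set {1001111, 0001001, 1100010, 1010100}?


Comparing all pairs, minimum distance: 3
Can detect 2 errors, correct 1 errors

3


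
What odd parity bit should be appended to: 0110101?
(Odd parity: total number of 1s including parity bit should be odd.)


Number of 1s in data: 4
Parity bit: 1

1


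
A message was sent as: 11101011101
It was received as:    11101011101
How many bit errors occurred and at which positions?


XOR: 00000000000

0 errors (received matches sent)


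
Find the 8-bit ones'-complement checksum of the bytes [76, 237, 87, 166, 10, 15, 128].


Sum = 719 mod 256 = 207
Complement = 48

48


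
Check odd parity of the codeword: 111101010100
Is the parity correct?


Number of 1s: 7

Yes, parity is correct (7 ones)


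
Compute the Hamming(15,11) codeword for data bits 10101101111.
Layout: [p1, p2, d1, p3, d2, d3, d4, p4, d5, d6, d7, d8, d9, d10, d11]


Parity bits: p1=0, p2=1, p3=1, p4=0

011101001101111


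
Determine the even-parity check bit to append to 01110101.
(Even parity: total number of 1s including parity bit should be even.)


Number of 1s in data: 5
Parity bit: 1

1


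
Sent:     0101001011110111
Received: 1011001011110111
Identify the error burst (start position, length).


XOR: 1110000000000000

Burst at position 0, length 3


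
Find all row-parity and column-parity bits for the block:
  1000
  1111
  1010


Row parities: 100
Column parities: 1101

Row P: 100, Col P: 1101, Corner: 1


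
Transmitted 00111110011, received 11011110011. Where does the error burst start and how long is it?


XOR: 11100000000

Burst at position 0, length 3


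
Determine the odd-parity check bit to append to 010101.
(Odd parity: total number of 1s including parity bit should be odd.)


Number of 1s in data: 3
Parity bit: 0

0


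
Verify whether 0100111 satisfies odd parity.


Number of 1s: 4

No, parity error (4 ones)


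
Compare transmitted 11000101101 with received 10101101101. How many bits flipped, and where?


XOR: 01101000000

3 error(s) at position(s): 1, 2, 4


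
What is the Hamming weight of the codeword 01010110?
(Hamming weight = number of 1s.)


Counting 1s in 01010110

4


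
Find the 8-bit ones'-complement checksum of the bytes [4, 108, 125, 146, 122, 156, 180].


Sum = 841 mod 256 = 73
Complement = 182

182


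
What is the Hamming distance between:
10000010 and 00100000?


XOR: 10100010
Count of 1s: 3

3


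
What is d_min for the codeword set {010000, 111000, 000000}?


Comparing all pairs, minimum distance: 1
Can detect 0 errors, correct 0 errors

1


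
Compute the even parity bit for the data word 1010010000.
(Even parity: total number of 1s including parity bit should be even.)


Number of 1s in data: 3
Parity bit: 1

1


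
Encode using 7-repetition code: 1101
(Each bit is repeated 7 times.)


Each bit -> 7 copies

1111111111111100000001111111


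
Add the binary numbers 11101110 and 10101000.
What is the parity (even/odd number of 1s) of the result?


11101110 = 238
10101000 = 168
Sum = 406 = 110010110
1s count = 5

odd parity (5 ones in 110010110)


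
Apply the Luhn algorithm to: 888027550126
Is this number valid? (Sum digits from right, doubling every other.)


Luhn sum = 50
50 mod 10 = 0

Valid (Luhn sum mod 10 = 0)


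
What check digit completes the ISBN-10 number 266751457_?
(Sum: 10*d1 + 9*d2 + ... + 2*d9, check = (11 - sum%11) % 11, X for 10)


Weighted sum: 251
251 mod 11 = 9

Check digit: 2


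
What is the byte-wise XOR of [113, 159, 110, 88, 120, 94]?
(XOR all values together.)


XOR chain: 113 ^ 159 ^ 110 ^ 88 ^ 120 ^ 94 = 254

254


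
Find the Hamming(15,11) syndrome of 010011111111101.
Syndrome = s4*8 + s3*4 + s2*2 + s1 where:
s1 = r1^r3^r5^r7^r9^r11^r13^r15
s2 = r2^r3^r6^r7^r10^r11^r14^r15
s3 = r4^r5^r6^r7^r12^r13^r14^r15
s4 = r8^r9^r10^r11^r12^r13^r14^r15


s1=0, s2=0, s3=0, s4=1

Syndrome = 8 (error at position 8)


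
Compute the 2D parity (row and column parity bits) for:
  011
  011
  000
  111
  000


Row parities: 00010
Column parities: 111

Row P: 00010, Col P: 111, Corner: 1


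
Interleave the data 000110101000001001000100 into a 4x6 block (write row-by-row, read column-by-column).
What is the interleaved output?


Matrix:
  000110
  101000
  001001
  000100
Read columns: 010000000110100110000010

010000000110100110000010


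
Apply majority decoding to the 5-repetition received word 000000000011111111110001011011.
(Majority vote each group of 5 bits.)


Groups: 00000, 00000, 11111, 11111, 00010, 11011
Majority votes: 001101

001101


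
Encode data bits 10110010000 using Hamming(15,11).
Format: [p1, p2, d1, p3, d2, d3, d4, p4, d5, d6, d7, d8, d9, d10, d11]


Parity bits: p1=1, p2=0, p3=0, p4=1

101001110010000


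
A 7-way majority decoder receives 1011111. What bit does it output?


Ones: 6 out of 7
Threshold: 4

1 (6/7 voted 1)


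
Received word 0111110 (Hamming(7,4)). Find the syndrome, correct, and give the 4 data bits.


Syndrome = 6: error at position 6

Data: 1100 (corrected bit 6)


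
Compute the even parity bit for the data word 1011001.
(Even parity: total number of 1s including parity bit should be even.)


Number of 1s in data: 4
Parity bit: 0

0


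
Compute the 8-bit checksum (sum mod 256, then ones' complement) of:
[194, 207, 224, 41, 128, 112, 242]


Sum = 1148 mod 256 = 124
Complement = 131

131


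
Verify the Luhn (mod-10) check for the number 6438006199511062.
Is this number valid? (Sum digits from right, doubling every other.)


Luhn sum = 52
52 mod 10 = 2

Invalid (Luhn sum mod 10 = 2)


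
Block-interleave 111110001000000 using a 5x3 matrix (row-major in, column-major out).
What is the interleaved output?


Matrix:
  111
  110
  001
  000
  000
Read columns: 110001100010100

110001100010100


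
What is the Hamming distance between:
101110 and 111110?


XOR: 010000
Count of 1s: 1

1


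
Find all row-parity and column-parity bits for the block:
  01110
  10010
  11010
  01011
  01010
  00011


Row parities: 101100
Column parities: 00100

Row P: 101100, Col P: 00100, Corner: 1


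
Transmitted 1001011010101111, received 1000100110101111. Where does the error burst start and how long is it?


XOR: 0001111100000000

Burst at position 3, length 5


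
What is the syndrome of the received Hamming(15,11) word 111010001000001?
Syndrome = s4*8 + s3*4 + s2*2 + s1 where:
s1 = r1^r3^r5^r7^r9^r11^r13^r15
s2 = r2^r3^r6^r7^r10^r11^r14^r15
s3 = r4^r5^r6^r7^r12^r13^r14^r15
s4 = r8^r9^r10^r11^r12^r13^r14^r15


s1=1, s2=1, s3=0, s4=0

Syndrome = 3 (error at position 3)


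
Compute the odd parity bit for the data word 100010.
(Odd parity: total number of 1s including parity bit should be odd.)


Number of 1s in data: 2
Parity bit: 1

1


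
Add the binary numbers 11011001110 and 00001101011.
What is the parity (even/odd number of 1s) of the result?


11011001110 = 1742
00001101011 = 107
Sum = 1849 = 11100111001
1s count = 7

odd parity (7 ones in 11100111001)


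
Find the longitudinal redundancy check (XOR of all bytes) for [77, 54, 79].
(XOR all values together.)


XOR chain: 77 ^ 54 ^ 79 = 52

52


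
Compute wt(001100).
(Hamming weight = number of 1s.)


Counting 1s in 001100

2


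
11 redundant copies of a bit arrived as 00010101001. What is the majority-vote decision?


Ones: 4 out of 11
Threshold: 6

0 (4/11 voted 1)


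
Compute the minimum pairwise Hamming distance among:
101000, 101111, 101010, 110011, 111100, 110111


Comparing all pairs, minimum distance: 1
Can detect 0 errors, correct 0 errors

1


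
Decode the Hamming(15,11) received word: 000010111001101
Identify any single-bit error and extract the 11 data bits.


Syndrome = 13: error at position 13

Data: 01011001001 (corrected bit 13)


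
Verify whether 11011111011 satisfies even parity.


Number of 1s: 9

No, parity error (9 ones)


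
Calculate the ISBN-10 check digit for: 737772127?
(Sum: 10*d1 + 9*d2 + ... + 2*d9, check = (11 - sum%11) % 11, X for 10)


Weighted sum: 278
278 mod 11 = 3

Check digit: 8


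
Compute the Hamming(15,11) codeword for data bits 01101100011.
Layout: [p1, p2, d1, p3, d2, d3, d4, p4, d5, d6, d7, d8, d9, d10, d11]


Parity bits: p1=1, p2=0, p3=0, p4=0

100011001100011


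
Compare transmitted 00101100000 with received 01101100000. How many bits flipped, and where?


XOR: 01000000000

1 error(s) at position(s): 1


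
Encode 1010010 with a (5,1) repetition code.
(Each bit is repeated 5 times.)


Each bit -> 5 copies

11111000001111100000000001111100000


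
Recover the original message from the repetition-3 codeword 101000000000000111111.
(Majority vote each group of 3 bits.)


Groups: 101, 000, 000, 000, 000, 111, 111
Majority votes: 1000011

1000011


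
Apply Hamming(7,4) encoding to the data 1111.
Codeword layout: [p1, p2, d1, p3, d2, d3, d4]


Parity bits: p1=1, p2=1, p3=1

1111111


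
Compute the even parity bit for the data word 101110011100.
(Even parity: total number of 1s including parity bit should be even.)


Number of 1s in data: 7
Parity bit: 1

1


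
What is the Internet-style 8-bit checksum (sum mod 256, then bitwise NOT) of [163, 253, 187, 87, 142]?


Sum = 832 mod 256 = 64
Complement = 191

191


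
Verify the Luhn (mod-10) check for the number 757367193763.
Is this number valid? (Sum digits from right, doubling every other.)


Luhn sum = 58
58 mod 10 = 8

Invalid (Luhn sum mod 10 = 8)


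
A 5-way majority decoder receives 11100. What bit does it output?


Ones: 3 out of 5
Threshold: 3

1 (3/5 voted 1)


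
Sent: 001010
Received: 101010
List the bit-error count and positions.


XOR: 100000

1 error(s) at position(s): 0


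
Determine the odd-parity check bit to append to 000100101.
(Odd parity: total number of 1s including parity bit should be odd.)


Number of 1s in data: 3
Parity bit: 0

0


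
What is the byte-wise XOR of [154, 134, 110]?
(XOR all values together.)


XOR chain: 154 ^ 134 ^ 110 = 114

114


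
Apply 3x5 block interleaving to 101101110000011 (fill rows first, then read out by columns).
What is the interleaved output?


Matrix:
  10110
  11100
  00011
Read columns: 110010110101001

110010110101001


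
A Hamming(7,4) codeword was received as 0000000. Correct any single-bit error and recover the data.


Syndrome = 0: no error detected

Data: 0000 (no errors)


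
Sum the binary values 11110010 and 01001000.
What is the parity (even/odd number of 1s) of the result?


11110010 = 242
01001000 = 72
Sum = 314 = 100111010
1s count = 5

odd parity (5 ones in 100111010)


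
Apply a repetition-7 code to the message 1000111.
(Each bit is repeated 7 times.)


Each bit -> 7 copies

1111111000000000000000000000111111111111111111111


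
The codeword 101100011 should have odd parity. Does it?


Number of 1s: 5

Yes, parity is correct (5 ones)


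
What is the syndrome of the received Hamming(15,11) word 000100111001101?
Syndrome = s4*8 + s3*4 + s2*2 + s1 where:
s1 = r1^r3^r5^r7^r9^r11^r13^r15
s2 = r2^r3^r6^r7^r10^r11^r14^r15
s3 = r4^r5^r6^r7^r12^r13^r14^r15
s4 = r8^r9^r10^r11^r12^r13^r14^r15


s1=0, s2=0, s3=1, s4=1

Syndrome = 12 (error at position 12)


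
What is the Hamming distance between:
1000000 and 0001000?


XOR: 1001000
Count of 1s: 2

2


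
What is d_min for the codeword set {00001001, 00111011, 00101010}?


Comparing all pairs, minimum distance: 2
Can detect 1 errors, correct 0 errors

2


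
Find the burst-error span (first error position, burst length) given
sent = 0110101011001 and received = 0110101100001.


XOR: 0000000111000

Burst at position 7, length 3


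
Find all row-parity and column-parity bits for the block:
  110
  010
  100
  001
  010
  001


Row parities: 011111
Column parities: 010

Row P: 011111, Col P: 010, Corner: 1


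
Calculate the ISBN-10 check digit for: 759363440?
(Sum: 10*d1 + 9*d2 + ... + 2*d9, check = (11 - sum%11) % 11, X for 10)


Weighted sum: 287
287 mod 11 = 1

Check digit: X


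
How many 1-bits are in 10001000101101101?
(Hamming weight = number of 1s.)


Counting 1s in 10001000101101101

8


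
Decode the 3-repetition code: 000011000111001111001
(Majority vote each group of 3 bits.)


Groups: 000, 011, 000, 111, 001, 111, 001
Majority votes: 0101010

0101010


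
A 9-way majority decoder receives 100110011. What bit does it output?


Ones: 5 out of 9
Threshold: 5

1 (5/9 voted 1)


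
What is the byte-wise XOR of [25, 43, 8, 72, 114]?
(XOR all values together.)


XOR chain: 25 ^ 43 ^ 8 ^ 72 ^ 114 = 0

0


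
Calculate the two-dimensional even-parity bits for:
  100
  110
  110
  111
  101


Row parities: 10010
Column parities: 110

Row P: 10010, Col P: 110, Corner: 0


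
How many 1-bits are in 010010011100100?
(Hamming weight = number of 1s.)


Counting 1s in 010010011100100

6


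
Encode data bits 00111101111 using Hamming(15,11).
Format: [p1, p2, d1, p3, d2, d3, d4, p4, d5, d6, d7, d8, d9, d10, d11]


Parity bits: p1=0, p2=1, p3=0, p4=0

010001101101111


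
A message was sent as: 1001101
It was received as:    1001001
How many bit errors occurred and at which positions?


XOR: 0000100

1 error(s) at position(s): 4


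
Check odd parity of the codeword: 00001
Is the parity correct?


Number of 1s: 1

Yes, parity is correct (1 ones)


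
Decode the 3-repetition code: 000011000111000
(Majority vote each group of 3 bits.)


Groups: 000, 011, 000, 111, 000
Majority votes: 01010

01010


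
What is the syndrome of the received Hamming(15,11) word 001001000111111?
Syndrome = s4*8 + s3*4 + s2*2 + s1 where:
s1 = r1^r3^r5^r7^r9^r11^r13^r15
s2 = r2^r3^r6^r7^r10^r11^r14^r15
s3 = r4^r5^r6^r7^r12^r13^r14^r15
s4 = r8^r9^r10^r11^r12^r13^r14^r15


s1=0, s2=0, s3=1, s4=0

Syndrome = 4 (error at position 4)


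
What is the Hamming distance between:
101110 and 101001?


XOR: 000111
Count of 1s: 3

3


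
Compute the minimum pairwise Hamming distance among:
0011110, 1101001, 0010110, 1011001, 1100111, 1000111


Comparing all pairs, minimum distance: 1
Can detect 0 errors, correct 0 errors

1


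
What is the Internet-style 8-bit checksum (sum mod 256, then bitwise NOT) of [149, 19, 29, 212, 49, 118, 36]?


Sum = 612 mod 256 = 100
Complement = 155

155


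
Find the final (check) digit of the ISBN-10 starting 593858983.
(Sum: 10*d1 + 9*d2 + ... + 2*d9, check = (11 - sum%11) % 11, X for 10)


Weighted sum: 347
347 mod 11 = 6

Check digit: 5


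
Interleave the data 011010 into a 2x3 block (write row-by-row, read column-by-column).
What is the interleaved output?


Matrix:
  011
  010
Read columns: 001110

001110


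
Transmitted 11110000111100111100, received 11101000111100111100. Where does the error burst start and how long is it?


XOR: 00011000000000000000

Burst at position 3, length 2


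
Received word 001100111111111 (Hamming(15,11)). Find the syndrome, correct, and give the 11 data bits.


Syndrome = 0: no error detected

Data: 10011111111 (no errors)


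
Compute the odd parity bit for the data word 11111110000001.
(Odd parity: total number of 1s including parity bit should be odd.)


Number of 1s in data: 8
Parity bit: 1

1


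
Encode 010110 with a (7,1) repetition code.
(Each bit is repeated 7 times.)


Each bit -> 7 copies

000000011111110000000111111111111110000000


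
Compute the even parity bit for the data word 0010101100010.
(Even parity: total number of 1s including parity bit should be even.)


Number of 1s in data: 5
Parity bit: 1

1


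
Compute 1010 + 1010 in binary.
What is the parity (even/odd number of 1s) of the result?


1010 = 10
1010 = 10
Sum = 20 = 10100
1s count = 2

even parity (2 ones in 10100)


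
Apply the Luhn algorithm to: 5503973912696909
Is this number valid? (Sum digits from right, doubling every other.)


Luhn sum = 77
77 mod 10 = 7

Invalid (Luhn sum mod 10 = 7)


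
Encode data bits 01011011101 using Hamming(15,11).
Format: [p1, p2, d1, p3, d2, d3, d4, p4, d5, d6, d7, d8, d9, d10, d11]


Parity bits: p1=0, p2=1, p3=1, p4=1

010110111011101


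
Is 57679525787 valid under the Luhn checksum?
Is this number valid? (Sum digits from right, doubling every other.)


Luhn sum = 55
55 mod 10 = 5

Invalid (Luhn sum mod 10 = 5)


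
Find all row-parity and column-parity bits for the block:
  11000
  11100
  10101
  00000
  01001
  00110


Row parities: 011000
Column parities: 11110

Row P: 011000, Col P: 11110, Corner: 0


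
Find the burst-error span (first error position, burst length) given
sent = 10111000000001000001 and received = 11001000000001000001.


XOR: 01110000000000000000

Burst at position 1, length 3


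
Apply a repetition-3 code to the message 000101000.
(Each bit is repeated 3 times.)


Each bit -> 3 copies

000000000111000111000000000


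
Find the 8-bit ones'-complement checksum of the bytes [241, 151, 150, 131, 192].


Sum = 865 mod 256 = 97
Complement = 158

158


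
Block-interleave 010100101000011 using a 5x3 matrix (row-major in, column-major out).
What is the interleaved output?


Matrix:
  010
  100
  101
  000
  011
Read columns: 011001000100101

011001000100101


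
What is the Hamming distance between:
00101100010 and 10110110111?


XOR: 10011010101
Count of 1s: 6

6


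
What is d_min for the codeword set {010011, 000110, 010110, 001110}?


Comparing all pairs, minimum distance: 1
Can detect 0 errors, correct 0 errors

1


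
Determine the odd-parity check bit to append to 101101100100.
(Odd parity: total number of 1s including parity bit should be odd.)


Number of 1s in data: 6
Parity bit: 1

1


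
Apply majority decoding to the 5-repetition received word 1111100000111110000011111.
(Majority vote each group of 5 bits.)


Groups: 11111, 00000, 11111, 00000, 11111
Majority votes: 10101

10101


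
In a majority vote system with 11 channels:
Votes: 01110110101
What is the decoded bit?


Ones: 7 out of 11
Threshold: 6

1 (7/11 voted 1)


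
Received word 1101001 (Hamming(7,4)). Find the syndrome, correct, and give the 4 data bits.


Syndrome = 0: no error detected

Data: 0001 (no errors)


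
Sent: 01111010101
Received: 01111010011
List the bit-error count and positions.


XOR: 00000000110

2 error(s) at position(s): 8, 9


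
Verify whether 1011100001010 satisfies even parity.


Number of 1s: 6

Yes, parity is correct (6 ones)


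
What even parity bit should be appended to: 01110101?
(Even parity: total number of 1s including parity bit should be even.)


Number of 1s in data: 5
Parity bit: 1

1


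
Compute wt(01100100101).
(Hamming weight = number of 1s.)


Counting 1s in 01100100101

5


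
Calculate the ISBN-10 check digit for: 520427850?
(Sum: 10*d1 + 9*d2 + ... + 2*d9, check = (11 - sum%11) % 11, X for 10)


Weighted sum: 190
190 mod 11 = 3

Check digit: 8


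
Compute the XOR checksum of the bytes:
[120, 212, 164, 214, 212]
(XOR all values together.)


XOR chain: 120 ^ 212 ^ 164 ^ 214 ^ 212 = 10

10


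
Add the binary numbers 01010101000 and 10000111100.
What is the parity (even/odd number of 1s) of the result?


01010101000 = 680
10000111100 = 1084
Sum = 1764 = 11011100100
1s count = 6

even parity (6 ones in 11011100100)


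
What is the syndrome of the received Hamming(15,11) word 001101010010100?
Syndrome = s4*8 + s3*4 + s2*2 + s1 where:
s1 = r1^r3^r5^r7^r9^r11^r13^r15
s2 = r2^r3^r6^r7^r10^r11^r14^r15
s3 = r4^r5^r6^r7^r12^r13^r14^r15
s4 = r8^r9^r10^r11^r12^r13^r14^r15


s1=1, s2=1, s3=1, s4=1

Syndrome = 15 (error at position 15)


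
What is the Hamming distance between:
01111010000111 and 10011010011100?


XOR: 11100000011011
Count of 1s: 7

7


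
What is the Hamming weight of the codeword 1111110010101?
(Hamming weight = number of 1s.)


Counting 1s in 1111110010101

9


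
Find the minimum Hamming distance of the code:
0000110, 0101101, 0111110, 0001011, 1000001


Comparing all pairs, minimum distance: 3
Can detect 2 errors, correct 1 errors

3


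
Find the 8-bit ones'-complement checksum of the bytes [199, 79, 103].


Sum = 381 mod 256 = 125
Complement = 130

130


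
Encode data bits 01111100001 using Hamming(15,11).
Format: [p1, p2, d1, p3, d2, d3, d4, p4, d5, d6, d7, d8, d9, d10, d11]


Parity bits: p1=0, p2=0, p3=0, p4=1

000011111100001


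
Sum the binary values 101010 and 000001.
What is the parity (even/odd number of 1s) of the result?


101010 = 42
000001 = 1
Sum = 43 = 101011
1s count = 4

even parity (4 ones in 101011)


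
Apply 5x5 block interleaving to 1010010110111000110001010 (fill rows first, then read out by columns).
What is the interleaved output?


Matrix:
  10100
  10110
  11100
  01100
  01010
Read columns: 1110000111111100100100000

1110000111111100100100000


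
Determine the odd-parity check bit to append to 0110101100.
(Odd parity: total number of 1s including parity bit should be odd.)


Number of 1s in data: 5
Parity bit: 0

0


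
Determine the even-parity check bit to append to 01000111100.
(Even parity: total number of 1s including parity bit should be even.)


Number of 1s in data: 5
Parity bit: 1

1


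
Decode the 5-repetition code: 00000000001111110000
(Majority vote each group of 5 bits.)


Groups: 00000, 00000, 11111, 10000
Majority votes: 0010

0010


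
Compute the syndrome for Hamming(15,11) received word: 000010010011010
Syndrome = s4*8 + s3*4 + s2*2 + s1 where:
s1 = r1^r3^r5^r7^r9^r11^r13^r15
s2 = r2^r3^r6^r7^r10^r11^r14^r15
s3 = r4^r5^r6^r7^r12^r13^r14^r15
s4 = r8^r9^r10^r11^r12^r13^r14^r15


s1=0, s2=0, s3=1, s4=0

Syndrome = 4 (error at position 4)


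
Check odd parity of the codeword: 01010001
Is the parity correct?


Number of 1s: 3

Yes, parity is correct (3 ones)


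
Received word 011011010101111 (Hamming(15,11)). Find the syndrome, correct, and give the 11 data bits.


Syndrome = 0: no error detected

Data: 11100101111 (no errors)


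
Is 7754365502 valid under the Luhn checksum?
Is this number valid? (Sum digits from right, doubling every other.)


Luhn sum = 37
37 mod 10 = 7

Invalid (Luhn sum mod 10 = 7)


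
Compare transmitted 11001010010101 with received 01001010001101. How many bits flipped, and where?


XOR: 10000000011000

3 error(s) at position(s): 0, 9, 10


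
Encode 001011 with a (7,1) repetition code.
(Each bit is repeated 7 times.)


Each bit -> 7 copies

000000000000001111111000000011111111111111


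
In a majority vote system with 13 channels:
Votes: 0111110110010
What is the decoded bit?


Ones: 8 out of 13
Threshold: 7

1 (8/13 voted 1)


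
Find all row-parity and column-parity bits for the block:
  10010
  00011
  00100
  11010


Row parities: 0011
Column parities: 01111

Row P: 0011, Col P: 01111, Corner: 0


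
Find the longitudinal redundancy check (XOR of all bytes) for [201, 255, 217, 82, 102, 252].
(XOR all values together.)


XOR chain: 201 ^ 255 ^ 217 ^ 82 ^ 102 ^ 252 = 39

39


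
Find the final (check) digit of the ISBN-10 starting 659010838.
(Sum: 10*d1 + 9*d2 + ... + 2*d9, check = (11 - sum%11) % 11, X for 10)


Weighted sum: 240
240 mod 11 = 9

Check digit: 2


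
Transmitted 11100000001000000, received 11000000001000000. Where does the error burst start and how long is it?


XOR: 00100000000000000

Burst at position 2, length 1


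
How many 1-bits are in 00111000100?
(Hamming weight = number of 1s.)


Counting 1s in 00111000100

4


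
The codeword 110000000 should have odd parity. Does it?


Number of 1s: 2

No, parity error (2 ones)


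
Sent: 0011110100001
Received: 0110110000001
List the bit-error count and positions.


XOR: 0101000100000

3 error(s) at position(s): 1, 3, 7


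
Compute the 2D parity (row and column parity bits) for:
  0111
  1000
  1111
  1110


Row parities: 1101
Column parities: 1110

Row P: 1101, Col P: 1110, Corner: 1


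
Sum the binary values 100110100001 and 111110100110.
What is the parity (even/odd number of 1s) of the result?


100110100001 = 2465
111110100110 = 4006
Sum = 6471 = 1100101000111
1s count = 7

odd parity (7 ones in 1100101000111)


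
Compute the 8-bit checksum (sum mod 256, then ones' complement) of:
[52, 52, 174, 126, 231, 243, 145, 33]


Sum = 1056 mod 256 = 32
Complement = 223

223


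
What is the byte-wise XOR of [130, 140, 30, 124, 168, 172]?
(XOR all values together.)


XOR chain: 130 ^ 140 ^ 30 ^ 124 ^ 168 ^ 172 = 104

104


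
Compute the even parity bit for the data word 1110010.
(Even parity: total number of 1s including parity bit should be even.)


Number of 1s in data: 4
Parity bit: 0

0


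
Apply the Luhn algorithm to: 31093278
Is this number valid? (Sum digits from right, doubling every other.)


Luhn sum = 37
37 mod 10 = 7

Invalid (Luhn sum mod 10 = 7)


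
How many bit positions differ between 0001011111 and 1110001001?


XOR: 1111010110
Count of 1s: 7

7


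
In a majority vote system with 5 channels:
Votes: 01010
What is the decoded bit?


Ones: 2 out of 5
Threshold: 3

0 (2/5 voted 1)


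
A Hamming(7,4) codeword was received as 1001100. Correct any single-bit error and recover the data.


Syndrome = 0: no error detected

Data: 0100 (no errors)


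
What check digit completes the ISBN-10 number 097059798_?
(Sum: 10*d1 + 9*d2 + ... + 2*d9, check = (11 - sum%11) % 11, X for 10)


Weighted sum: 283
283 mod 11 = 8

Check digit: 3


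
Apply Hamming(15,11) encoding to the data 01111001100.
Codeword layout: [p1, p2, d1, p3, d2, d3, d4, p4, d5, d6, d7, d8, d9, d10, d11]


Parity bits: p1=0, p2=0, p3=1, p4=1

000111111001100


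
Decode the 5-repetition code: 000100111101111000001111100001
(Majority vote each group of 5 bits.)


Groups: 00010, 01111, 01111, 00000, 11111, 00001
Majority votes: 011010

011010


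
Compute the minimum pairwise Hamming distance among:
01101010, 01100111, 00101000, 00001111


Comparing all pairs, minimum distance: 2
Can detect 1 errors, correct 0 errors

2


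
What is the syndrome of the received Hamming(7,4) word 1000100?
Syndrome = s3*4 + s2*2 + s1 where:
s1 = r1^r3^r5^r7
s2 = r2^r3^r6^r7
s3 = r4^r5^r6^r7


s1=0, s2=0, s3=1

Syndrome = 4 (error at position 4)


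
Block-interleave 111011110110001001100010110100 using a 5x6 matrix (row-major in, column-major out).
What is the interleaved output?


Matrix:
  111011
  110110
  001001
  100010
  110100
Read columns: 110111100110100010011101010100

110111100110100010011101010100


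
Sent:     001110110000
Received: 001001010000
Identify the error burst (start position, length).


XOR: 000111100000

Burst at position 3, length 4
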